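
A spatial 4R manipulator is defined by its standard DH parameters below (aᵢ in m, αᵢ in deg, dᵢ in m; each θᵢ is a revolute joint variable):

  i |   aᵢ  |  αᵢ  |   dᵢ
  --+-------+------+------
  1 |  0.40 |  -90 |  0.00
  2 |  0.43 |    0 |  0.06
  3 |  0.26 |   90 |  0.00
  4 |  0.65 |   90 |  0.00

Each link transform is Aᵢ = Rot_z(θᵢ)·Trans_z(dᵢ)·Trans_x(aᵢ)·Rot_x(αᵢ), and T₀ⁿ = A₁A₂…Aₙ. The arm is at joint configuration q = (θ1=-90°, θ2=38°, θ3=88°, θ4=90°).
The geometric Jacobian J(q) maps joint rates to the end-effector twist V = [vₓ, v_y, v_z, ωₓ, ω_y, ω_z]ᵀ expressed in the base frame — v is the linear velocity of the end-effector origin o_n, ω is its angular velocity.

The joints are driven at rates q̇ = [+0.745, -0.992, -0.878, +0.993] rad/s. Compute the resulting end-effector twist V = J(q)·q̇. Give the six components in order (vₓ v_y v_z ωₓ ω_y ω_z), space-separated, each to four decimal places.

0.4366 -0.5064 0.5725 -1.8700 -0.8034 0.1613

o_n = [0.7100, -0.5860, -0.4751]
J₁: ẑ×o_n = [0.5860, 0.7100, -0.0000], ω = ẑ
J2: z=[1.0000, 0.0000, 0.0000] o=[0.0000, -0.4000, 0.0000] → [-0.0000, 0.4751, -0.1860, 1.0000, 0.0000, 0.0000]
J3: z=[1.0000, 0.0000, 0.0000] o=[0.0600, -0.7388, -0.2647] → [-0.0000, 0.2103, 0.1528, 1.0000, 0.0000, 0.0000]
J4: z=[0.0000, -0.8090, -0.5878] o=[0.0600, -0.5860, -0.4751] → [0.0000, -0.3821, 0.5259, 0.0000, -0.8090, -0.5878]
V = J·q̇ = [0.4366, -0.5064, 0.5725, -1.8700, -0.8034, 0.1613]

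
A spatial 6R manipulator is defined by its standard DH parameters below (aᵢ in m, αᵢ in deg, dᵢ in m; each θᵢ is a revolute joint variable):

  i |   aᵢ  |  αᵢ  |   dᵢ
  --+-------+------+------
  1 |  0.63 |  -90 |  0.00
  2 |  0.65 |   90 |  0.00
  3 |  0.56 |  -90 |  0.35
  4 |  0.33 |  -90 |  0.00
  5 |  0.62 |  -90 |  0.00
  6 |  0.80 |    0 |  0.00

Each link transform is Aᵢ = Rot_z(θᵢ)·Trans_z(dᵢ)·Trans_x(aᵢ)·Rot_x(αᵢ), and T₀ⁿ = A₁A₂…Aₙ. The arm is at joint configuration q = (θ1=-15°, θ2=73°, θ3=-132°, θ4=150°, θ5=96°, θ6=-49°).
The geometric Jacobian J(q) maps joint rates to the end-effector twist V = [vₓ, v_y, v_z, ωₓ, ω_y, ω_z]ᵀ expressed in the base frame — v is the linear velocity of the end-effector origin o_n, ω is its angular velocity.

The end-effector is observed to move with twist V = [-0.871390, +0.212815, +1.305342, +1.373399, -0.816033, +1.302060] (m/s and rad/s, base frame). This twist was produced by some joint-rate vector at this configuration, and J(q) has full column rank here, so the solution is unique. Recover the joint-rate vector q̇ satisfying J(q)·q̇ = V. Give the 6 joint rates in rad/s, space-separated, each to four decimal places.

o_n = [1.4305, 0.3470, 0.4606]
J₁: ẑ×o_n = [-0.3470, 1.4305, 0.0000], ω = ẑ
J2: z=[0.2588, 0.9659, 0.0000] o=[0.6085, -0.1631, 0.0000] → [0.4449, -0.1192, -0.6620, 0.2588, 0.9659, 0.0000]
J3: z=[0.9237, -0.2475, 0.2924] o=[0.7921, -0.2122, -0.6216] → [-0.4314, -0.8130, 0.6746, 0.9237, -0.2475, 0.2924]
J4: z=[0.0367, -0.7026, -0.7107] o=[0.9019, -0.6725, -0.1609] → [0.2878, -0.3985, 0.4088, 0.0367, -0.7026, -0.7107]
J5: z=[0.9906, 0.1192, -0.0667] o=[0.8584, -0.4410, -0.3920] → [0.1543, -0.8829, 0.7124, 0.9906, 0.1192, -0.0667]
J6: z=[0.1348, -0.7712, 0.6222] o=[0.8443, -0.0532, 0.0915] → [-0.5336, 0.3150, 0.5060, 0.1348, -0.7712, 0.6222]
q̇ = J⁺·V = [0.8860, 0.0730, 0.9680, 0.3130, 0.3700, 0.6110]

0.8860 0.0730 0.9680 0.3130 0.3700 0.6110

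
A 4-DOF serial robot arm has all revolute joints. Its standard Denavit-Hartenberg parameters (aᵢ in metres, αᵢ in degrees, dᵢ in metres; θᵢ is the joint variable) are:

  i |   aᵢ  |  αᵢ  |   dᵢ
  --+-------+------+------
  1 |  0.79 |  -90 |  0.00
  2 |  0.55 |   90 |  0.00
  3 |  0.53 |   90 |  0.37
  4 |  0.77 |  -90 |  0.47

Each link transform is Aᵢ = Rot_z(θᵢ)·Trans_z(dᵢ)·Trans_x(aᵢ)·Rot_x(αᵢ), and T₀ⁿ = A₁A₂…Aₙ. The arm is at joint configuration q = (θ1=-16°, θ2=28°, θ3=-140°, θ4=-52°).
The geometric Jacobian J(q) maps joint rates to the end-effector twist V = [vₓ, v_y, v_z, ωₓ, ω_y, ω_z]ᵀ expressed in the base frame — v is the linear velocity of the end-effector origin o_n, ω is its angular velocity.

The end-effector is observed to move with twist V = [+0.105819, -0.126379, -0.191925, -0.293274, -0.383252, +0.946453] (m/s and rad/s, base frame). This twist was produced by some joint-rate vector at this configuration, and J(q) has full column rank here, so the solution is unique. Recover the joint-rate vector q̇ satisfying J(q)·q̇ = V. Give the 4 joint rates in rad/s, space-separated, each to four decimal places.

o_n = [0.1315, -0.3346, 0.0357]
J₁: ẑ×o_n = [0.3346, 0.1315, -0.0000], ω = ẑ
J2: z=[0.2756, 0.9613, 0.0000] o=[0.7594, -0.2178, 0.0000] → [0.0343, -0.0098, 0.5714, 0.2756, 0.9613, 0.0000]
J3: z=[0.4513, -0.1294, 0.8829] o=[1.2262, -0.3516, -0.2582] → [-0.0531, -1.0992, -0.1340, 0.4513, -0.1294, 0.8829]
J4: z=[-0.3344, 0.8928, 0.3018] o=[0.9547, -0.6282, 0.2591] → [-0.2881, -0.3231, 0.6368, -0.3344, 0.8928, 0.3018]
q̇ = J⁺·V = [0.7440, -0.7480, 0.0960, 0.3900]

0.7440 -0.7480 0.0960 0.3900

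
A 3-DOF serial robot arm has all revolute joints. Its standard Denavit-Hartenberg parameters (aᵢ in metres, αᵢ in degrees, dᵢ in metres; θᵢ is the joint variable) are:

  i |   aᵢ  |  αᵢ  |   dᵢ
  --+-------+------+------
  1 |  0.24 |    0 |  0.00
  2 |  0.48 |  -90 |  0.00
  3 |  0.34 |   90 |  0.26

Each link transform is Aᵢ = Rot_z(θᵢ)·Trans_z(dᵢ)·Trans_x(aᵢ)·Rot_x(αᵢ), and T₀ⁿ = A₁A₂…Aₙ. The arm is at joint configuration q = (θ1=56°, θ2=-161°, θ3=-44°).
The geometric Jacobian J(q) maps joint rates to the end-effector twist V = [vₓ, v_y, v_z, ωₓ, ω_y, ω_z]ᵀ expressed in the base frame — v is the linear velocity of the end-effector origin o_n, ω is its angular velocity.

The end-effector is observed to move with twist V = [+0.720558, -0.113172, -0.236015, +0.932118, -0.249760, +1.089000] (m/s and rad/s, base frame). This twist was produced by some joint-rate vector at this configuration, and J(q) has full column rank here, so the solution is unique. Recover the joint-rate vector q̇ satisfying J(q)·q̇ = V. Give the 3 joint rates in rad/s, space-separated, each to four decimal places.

o_n = [0.1978, -0.5682, 0.2362]
J₁: ẑ×o_n = [0.5682, 0.1978, -0.0000], ω = ẑ
J2: z=[0.0000, 0.0000, 1.0000] o=[0.1342, 0.1990, 0.0000] → [0.7672, 0.0636, -0.0000, 0.0000, 0.0000, 1.0000]
J3: z=[0.9659, -0.2588, 0.0000] o=[0.0100, -0.2647, 0.0000] → [-0.0611, -0.2281, -0.2446, 0.9659, -0.2588, 0.0000]
q̇ = J⁺·V = [0.2810, 0.8080, 0.9650]

0.2810 0.8080 0.9650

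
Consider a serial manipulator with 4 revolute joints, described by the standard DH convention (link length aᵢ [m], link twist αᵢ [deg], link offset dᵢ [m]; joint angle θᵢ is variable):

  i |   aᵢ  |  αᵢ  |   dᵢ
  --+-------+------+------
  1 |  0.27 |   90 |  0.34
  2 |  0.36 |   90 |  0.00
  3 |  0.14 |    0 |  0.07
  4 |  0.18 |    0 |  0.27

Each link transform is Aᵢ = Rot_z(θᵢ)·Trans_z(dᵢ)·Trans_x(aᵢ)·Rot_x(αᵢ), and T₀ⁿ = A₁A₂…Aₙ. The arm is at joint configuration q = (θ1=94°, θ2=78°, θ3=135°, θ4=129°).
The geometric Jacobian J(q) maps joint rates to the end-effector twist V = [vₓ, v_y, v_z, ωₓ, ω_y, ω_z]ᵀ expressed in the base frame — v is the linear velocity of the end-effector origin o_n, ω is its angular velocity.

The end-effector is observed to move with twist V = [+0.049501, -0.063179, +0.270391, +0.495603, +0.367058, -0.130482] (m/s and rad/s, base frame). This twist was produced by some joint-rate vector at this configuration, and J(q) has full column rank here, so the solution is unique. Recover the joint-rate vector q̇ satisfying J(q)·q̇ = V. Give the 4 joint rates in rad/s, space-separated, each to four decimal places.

o_n = [-0.1254, 0.6458, 0.5062]
J₁: ẑ×o_n = [-0.6458, -0.1254, 0.0000], ω = ẑ
J2: z=[0.9976, 0.0698, 0.0000] o=[-0.0188, 0.2693, 0.3400] → [0.0116, -0.1658, 0.3829, 0.9976, 0.0698, 0.0000]
J3: z=[-0.0682, 0.9758, -0.2079] o=[-0.0241, 0.3440, 0.6921] → [-0.1187, 0.0084, 0.0783, -0.0682, 0.9758, -0.2079]
J4: z=[-0.0682, 0.9758, -0.2079] o=[0.0714, 0.3987, 0.5807] → [-0.0214, 0.0358, 0.1751, -0.0682, 0.9758, -0.2079]
q̇ = J⁺·V = [-0.0600, 0.5200, -0.1230, 0.4620]

-0.0600 0.5200 -0.1230 0.4620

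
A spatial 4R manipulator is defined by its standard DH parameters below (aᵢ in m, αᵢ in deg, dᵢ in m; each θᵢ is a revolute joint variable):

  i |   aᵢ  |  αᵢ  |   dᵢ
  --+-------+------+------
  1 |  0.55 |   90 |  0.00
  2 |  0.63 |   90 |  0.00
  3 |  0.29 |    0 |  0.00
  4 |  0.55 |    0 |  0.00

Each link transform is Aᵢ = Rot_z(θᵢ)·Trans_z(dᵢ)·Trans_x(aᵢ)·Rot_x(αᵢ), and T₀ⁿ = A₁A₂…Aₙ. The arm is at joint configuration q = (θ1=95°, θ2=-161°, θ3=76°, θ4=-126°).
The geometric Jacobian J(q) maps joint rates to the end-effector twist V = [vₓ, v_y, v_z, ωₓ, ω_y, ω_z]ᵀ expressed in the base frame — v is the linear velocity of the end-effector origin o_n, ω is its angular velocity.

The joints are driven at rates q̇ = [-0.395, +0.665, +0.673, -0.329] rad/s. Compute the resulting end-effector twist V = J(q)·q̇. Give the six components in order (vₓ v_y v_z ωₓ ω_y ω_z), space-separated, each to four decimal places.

-0.0358 0.3235 -0.6481 0.6722 -0.0536 -0.0697

o_n = [-0.1005, -0.4568, -0.3430]
J₁: ẑ×o_n = [0.4568, -0.1005, 0.0000], ω = ẑ
J2: z=[0.9962, 0.0872, 0.0000] o=[-0.0479, 0.5479, 0.0000] → [-0.0299, 0.3417, -0.9963, 0.9962, 0.0872, 0.0000]
J3: z=[0.0284, -0.3243, 0.9455] o=[0.0040, -0.0455, -0.2051] → [0.4336, -0.0949, -0.0456, 0.0284, -0.3243, 0.9455]
J4: z=[0.0284, -0.3243, 0.9455] o=[0.2901, -0.0871, -0.2279] → [0.3869, -0.3660, -0.1372, 0.0284, -0.3243, 0.9455]
V = J·q̇ = [-0.0358, 0.3235, -0.6481, 0.6722, -0.0536, -0.0697]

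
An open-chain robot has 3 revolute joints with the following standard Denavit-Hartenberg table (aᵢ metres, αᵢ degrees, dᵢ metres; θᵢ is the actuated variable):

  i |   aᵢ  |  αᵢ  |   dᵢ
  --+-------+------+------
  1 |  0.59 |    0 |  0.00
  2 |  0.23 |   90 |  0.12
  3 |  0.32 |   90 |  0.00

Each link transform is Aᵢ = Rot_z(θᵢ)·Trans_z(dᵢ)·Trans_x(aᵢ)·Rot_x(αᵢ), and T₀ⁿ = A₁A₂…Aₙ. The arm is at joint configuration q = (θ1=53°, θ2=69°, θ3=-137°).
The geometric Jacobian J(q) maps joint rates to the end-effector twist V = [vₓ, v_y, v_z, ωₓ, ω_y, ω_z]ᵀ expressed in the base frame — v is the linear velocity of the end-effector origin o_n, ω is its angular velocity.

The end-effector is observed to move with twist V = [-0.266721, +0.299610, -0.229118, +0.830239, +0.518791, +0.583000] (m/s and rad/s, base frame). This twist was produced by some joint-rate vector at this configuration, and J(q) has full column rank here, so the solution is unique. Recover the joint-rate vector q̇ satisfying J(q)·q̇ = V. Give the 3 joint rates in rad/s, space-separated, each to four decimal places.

0.3300 0.2530 0.9790

o_n = [0.3572, 0.4678, -0.0982]
J₁: ẑ×o_n = [-0.4678, 0.3572, 0.0000], ω = ẑ
J2: z=[0.0000, 0.0000, 1.0000] o=[0.3551, 0.4712, 0.0000] → [0.0034, 0.0021, -0.0000, 0.0000, 0.0000, 1.0000]
J3: z=[0.8480, 0.5299, 0.0000] o=[0.2332, 0.6662, 0.1200] → [-0.1156, 0.1851, -0.2340, 0.8480, 0.5299, 0.0000]
q̇ = J⁺·V = [0.3300, 0.2530, 0.9790]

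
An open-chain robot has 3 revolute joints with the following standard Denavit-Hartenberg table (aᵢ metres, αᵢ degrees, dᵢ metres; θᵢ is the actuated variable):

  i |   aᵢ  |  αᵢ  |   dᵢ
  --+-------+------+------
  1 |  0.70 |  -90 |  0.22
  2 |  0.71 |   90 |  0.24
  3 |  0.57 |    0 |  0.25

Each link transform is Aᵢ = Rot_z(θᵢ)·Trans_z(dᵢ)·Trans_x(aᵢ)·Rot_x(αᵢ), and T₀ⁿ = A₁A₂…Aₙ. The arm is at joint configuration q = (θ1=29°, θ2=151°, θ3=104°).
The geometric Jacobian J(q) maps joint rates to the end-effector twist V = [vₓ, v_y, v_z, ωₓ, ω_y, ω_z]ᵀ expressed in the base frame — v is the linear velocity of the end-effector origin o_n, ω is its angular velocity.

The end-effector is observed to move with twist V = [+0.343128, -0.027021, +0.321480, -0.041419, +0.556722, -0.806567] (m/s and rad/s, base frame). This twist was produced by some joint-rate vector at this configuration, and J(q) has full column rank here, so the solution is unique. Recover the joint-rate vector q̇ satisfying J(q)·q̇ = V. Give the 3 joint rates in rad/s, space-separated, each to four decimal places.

-0.3850 0.5070 0.4820

o_n = [-0.1039, 0.8492, -0.2760]
J₁: ẑ×o_n = [-0.8492, -0.1039, 0.0000], ω = ẑ
J2: z=[-0.4848, 0.8746, 0.0000] o=[0.6122, 0.3394, 0.2200] → [-0.4338, -0.2405, 0.3792, -0.4848, 0.8746, 0.0000]
J3: z=[0.4240, 0.2350, -0.8746] o=[-0.0472, 0.2482, -0.1242] → [0.4899, 0.1139, 0.2681, 0.4240, 0.2350, -0.8746]
q̇ = J⁺·V = [-0.3850, 0.5070, 0.4820]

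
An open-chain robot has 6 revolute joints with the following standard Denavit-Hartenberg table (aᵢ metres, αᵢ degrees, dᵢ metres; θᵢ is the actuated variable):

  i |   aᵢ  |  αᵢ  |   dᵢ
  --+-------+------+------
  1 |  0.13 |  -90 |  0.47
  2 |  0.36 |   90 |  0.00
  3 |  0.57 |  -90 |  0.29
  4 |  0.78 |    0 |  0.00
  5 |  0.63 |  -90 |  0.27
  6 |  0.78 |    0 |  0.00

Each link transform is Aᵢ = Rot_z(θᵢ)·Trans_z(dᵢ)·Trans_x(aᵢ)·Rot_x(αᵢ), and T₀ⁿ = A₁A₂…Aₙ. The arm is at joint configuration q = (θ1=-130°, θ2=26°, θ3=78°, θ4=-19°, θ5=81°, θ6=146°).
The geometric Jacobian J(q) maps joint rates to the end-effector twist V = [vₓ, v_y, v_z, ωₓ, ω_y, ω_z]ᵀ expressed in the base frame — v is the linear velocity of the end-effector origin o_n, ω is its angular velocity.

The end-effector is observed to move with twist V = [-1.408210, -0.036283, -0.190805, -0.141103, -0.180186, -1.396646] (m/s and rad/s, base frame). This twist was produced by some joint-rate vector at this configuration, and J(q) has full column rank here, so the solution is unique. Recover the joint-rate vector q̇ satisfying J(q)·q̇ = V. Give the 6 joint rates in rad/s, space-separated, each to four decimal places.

-0.8890 0.7640 -0.0100 -0.1110 -0.4650 0.7370

o_n = [0.2484, -1.6280, 0.6246]
J₁: ẑ×o_n = [1.6280, 0.2484, -0.0000], ω = ẑ
J2: z=[0.7660, -0.6428, 0.0000] o=[-0.0836, -0.0996, 0.4700] → [-0.0994, -0.1184, -0.9574, 0.7660, -0.6428, 0.0000]
J3: z=[-0.2818, -0.3358, 0.8988] o=[-0.2915, -0.3475, 0.3122] → [1.0460, 0.5733, 0.5422, -0.2818, -0.3358, 0.8988]
J4: z=[0.7244, 0.5398, 0.4288] o=[-0.0146, -0.8848, 0.5209] → [0.3746, 0.0377, -0.6803, 0.7244, 0.5398, 0.4288]
J5: z=[0.7244, 0.5398, 0.4288] o=[0.3778, -1.5394, 0.6819] → [0.0070, -0.0140, 0.0057, 0.7244, 0.5398, 0.4288]
J6: z=[-0.4233, 0.8392, -0.3415] o=[0.9163, -1.4351, 0.2708] → [0.2311, 0.3778, 0.6421, -0.4233, 0.8392, -0.3415]
q̇ = J⁺·V = [-0.8890, 0.7640, -0.0100, -0.1110, -0.4650, 0.7370]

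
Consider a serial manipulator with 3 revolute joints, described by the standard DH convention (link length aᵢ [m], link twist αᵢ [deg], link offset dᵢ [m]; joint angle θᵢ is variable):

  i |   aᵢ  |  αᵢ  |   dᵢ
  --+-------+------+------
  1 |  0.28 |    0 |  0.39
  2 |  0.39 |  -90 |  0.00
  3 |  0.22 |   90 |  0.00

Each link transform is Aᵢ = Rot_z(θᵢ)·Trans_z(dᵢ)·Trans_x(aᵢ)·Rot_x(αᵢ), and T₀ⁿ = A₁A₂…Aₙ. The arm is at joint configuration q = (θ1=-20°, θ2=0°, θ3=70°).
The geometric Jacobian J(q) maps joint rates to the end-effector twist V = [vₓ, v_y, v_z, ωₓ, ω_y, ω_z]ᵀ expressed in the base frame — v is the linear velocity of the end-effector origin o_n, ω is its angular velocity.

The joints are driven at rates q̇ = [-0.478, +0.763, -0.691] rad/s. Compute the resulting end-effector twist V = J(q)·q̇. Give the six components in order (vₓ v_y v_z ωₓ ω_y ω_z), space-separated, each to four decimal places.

o_n = [0.7003, -0.2549, 0.1833]
J₁: ẑ×o_n = [0.2549, 0.7003, -0.0000], ω = ẑ
J2: z=[0.0000, 0.0000, 1.0000] o=[0.2631, -0.0958, 0.3900] → [0.1591, 0.4372, -0.0000, 0.0000, 0.0000, 1.0000]
J3: z=[0.3420, 0.9397, 0.0000] o=[0.6296, -0.2292, 0.3900] → [-0.1943, 0.0707, -0.0752, 0.3420, 0.9397, 0.0000]
V = J·q̇ = [0.1338, -0.0500, 0.0520, -0.2363, -0.6493, 0.2850]

0.1338 -0.0500 0.0520 -0.2363 -0.6493 0.2850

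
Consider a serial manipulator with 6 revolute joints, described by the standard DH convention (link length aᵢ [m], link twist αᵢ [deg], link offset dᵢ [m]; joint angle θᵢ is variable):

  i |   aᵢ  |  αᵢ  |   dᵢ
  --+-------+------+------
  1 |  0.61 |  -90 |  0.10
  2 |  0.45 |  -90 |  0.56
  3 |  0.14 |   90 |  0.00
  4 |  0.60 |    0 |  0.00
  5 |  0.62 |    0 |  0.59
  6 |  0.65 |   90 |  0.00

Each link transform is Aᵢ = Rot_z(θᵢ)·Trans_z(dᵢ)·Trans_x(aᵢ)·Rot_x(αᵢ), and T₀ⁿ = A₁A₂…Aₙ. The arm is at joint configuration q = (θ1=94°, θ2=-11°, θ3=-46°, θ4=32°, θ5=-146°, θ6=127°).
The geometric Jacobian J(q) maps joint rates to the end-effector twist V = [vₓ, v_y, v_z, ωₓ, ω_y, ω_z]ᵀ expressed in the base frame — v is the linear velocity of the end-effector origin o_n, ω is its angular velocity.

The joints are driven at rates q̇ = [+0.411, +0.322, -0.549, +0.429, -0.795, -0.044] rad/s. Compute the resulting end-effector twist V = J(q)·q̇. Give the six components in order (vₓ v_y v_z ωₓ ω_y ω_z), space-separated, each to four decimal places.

o_n = [-1.7985, 1.1954, 0.3418]
J₁: ẑ×o_n = [-1.1954, -1.7985, 0.0000], ω = ẑ
J2: z=[-0.9976, -0.0698, 0.0000] o=[-0.0426, 0.6085, 0.1000] → [-0.0169, 0.2412, -0.7080, -0.9976, -0.0698, 0.0000]
J3: z=[-0.0133, 0.1903, -0.9816] o=[-0.6320, 1.0101, 0.1859] → [0.2116, 1.1472, 0.2196, -0.0133, 0.1903, -0.9816]
J4: z=[-0.6437, -0.7529, -0.1373] o=[-0.7391, 1.0983, 0.2044] → [-0.0901, 0.2338, -0.8601, -0.6437, -0.7529, -0.1373]
J5: z=[-0.6437, -0.7529, -0.1373] o=[-1.1327, 1.4794, -0.0402] → [-0.3266, 0.3373, -0.3185, -0.6437, -0.7529, -0.1373]
J6: z=[-0.6437, -0.7529, -0.1373] o=[-1.3120, 0.7685, 0.4013] → [0.1034, 0.0284, -0.6411, -0.6437, -0.7529, -0.1373]
V = J·q̇ = [-0.3965, -1.4604, -0.4361, -0.0500, 0.1817, 1.0062]

-0.3965 -1.4604 -0.4361 -0.0500 0.1817 1.0062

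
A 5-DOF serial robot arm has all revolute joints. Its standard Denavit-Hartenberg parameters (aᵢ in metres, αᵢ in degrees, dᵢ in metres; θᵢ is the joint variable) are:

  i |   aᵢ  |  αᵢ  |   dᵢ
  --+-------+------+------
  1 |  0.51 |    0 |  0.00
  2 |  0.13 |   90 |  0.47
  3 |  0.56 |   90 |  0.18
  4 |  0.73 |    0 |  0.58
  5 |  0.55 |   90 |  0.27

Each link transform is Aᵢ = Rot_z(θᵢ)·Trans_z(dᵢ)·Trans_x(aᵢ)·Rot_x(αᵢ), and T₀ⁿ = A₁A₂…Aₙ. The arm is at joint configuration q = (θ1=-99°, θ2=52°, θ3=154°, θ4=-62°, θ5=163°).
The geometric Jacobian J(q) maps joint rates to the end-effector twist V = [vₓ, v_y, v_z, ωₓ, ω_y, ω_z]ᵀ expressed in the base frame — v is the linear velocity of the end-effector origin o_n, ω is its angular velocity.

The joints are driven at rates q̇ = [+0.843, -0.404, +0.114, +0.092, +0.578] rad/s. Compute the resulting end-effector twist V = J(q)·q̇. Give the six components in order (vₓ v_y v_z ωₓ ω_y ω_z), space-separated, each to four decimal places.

o_n = [-0.2811, -0.3983, 1.5837]
J₁: ẑ×o_n = [0.3983, -0.2811, 0.0000], ω = ẑ
J2: z=[0.0000, 0.0000, 1.0000] o=[-0.0798, -0.5037, 0.0000] → [-0.1054, -0.2013, 0.0000, 0.0000, 0.0000, 1.0000]
J3: z=[-0.7314, -0.6820, 0.0000] o=[0.0089, -0.5988, 0.4700] → [-0.7595, 0.8145, -0.3444, -0.7314, -0.6820, 0.0000]
J4: z=[0.2990, -0.3206, 0.8988] o=[-0.4660, -0.3534, 0.7155] → [-0.2380, -0.0934, 0.0459, 0.2990, -0.3206, 0.8988]
J5: z=[0.2990, -0.3206, 0.8988] o=[-0.0313, 0.1255, 1.3870] → [0.4077, -0.2833, -0.2367, 0.2990, -0.3206, 0.8988]
V = J·q̇ = [0.5055, -0.2351, -0.1718, 0.1169, -0.2926, 1.0412]

0.5055 -0.2351 -0.1718 0.1169 -0.2926 1.0412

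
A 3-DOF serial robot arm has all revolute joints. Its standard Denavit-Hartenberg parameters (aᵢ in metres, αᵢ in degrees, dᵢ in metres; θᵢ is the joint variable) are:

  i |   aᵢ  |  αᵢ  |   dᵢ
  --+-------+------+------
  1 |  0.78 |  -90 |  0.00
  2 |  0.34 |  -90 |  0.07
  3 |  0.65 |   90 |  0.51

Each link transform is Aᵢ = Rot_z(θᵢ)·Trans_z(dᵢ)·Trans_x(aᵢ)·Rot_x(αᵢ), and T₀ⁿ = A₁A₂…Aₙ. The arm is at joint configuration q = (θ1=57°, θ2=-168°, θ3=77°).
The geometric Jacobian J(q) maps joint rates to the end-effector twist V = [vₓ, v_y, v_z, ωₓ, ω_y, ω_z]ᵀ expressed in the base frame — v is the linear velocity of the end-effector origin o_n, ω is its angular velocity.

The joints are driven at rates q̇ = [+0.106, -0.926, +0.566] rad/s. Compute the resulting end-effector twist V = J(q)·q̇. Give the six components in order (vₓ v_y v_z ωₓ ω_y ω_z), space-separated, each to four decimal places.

-0.0462 -0.1432 -0.4167 0.8407 -0.4056 0.6596

o_n = [0.6960, 0.0374, 0.5999]
J₁: ẑ×o_n = [-0.0374, 0.6960, 0.0000], ω = ẑ
J2: z=[-0.8387, 0.5446, 0.0000] o=[0.4248, 0.6542, 0.0000] → [0.3268, 0.5032, 0.3696, -0.8387, 0.5446, 0.0000]
J3: z=[0.1132, 0.1744, 0.9781] o=[0.1850, 0.4134, 0.0707] → [0.4600, 0.4399, -0.1317, 0.1132, 0.1744, 0.9781]
V = J·q̇ = [-0.0462, -0.1432, -0.4167, 0.8407, -0.4056, 0.6596]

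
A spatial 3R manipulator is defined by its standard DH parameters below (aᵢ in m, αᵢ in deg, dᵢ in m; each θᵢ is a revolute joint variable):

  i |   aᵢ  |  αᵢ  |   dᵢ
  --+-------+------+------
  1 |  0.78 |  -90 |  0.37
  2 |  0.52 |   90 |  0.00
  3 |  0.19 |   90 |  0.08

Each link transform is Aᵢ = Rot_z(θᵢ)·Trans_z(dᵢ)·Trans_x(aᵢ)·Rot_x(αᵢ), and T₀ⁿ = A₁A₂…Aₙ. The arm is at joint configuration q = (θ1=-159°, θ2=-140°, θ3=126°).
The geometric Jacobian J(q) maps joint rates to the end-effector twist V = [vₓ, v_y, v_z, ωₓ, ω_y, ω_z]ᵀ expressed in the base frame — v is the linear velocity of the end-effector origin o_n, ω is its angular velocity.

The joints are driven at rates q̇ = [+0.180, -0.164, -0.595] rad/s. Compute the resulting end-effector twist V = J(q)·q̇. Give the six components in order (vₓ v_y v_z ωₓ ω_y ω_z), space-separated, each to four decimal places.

o_n = [-0.3331, -0.2925, 0.5712]
J₁: ẑ×o_n = [0.2925, -0.3331, 0.0000], ω = ẑ
J2: z=[0.3584, -0.9336, 0.0000] o=[-0.7282, -0.2795, 0.3700] → [-0.1878, -0.0721, 0.3642, 0.3584, -0.9336, 0.0000]
J3: z=[0.6001, 0.2304, -0.7660] o=[-0.3563, -0.1368, 0.7042] → [-0.1500, 0.0621, -0.0988, 0.6001, 0.2304, -0.7660]
V = J·q̇ = [0.1727, -0.0851, -0.0009, -0.4158, 0.0160, 0.6358]

0.1727 -0.0851 -0.0009 -0.4158 0.0160 0.6358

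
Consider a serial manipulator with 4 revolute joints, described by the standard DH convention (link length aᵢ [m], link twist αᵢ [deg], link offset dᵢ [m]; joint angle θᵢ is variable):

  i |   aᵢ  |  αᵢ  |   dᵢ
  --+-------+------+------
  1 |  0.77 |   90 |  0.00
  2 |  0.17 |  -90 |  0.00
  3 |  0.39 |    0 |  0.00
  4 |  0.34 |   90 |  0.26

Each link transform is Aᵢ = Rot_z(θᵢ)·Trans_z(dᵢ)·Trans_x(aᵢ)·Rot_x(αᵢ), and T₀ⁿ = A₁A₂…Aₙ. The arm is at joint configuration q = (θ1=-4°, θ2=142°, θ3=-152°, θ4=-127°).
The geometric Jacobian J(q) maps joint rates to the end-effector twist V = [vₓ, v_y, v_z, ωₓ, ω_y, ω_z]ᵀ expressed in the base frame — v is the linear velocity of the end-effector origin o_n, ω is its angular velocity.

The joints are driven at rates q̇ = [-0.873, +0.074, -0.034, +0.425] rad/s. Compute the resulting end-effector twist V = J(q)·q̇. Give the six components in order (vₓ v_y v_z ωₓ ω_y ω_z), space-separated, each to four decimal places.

0.2211 -0.6002 -0.0895 -0.2453 -0.0570 -1.1811

o_n = [0.7143, 0.1031, -0.2795]
J₁: ẑ×o_n = [-0.1031, 0.7143, 0.0000], ω = ẑ
J2: z=[-0.0698, -0.9976, 0.0000] o=[0.7681, -0.0537, 0.0000] → [0.2788, -0.0195, -0.0646, -0.0698, -0.9976, 0.0000]
J3: z=[-0.6142, 0.0429, -0.7880] o=[0.6345, -0.0444, 0.1047] → [0.0997, -0.2988, -0.0940, -0.6142, 0.0429, -0.7880]
J4: z=[-0.6142, 0.0429, -0.7880] o=[0.8924, -0.2459, -0.1073] → [0.2677, 0.0346, -0.2067, -0.6142, 0.0429, -0.7880]
V = J·q̇ = [0.2211, -0.6002, -0.0895, -0.2453, -0.0570, -1.1811]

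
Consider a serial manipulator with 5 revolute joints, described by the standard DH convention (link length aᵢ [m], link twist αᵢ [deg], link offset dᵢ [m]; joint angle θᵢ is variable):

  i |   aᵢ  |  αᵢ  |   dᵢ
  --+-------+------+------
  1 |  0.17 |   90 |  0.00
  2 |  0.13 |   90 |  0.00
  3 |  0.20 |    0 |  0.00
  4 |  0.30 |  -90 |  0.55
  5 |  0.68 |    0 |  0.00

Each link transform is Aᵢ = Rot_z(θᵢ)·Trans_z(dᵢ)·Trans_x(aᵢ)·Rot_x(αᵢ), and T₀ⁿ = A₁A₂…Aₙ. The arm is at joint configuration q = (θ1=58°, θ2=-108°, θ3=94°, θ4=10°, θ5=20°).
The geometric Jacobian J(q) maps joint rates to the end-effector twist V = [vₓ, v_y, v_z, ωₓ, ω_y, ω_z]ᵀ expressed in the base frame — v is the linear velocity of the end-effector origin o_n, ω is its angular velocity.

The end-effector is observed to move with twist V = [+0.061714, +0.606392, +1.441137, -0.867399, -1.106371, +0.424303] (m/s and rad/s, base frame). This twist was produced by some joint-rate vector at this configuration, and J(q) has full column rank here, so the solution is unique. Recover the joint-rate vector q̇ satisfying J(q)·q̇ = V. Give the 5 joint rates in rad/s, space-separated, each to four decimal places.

0.1670 -0.1960 0.6290 0.7800 -0.1930

o_n = [0.8902, -0.6713, 0.2038]
J₁: ẑ×o_n = [0.6713, 0.8902, -0.0000], ω = ẑ
J2: z=[0.8480, -0.5299, 0.0000] o=[0.0901, 0.1442, 0.0000] → [-0.1080, -0.1728, -0.2676, 0.8480, -0.5299, 0.0000]
J3: z=[-0.5040, -0.8065, 0.3090] o=[0.0688, 0.1101, -0.1236] → [-0.0226, 0.4188, 1.0563, -0.5040, -0.8065, 0.3090]
J4: z=[-0.5040, -0.8065, 0.3090] o=[0.2403, 0.0080, -0.1104] → [-0.0434, 0.3591, 0.8665, -0.5040, -0.8065, 0.3090]
J5: z=[-0.0463, 0.3825, 0.9228] o=[0.2218, -0.5708, 0.1286] → [0.1215, 0.6202, -0.2510, -0.0463, 0.3825, 0.9228]
q̇ = J⁺·V = [0.1670, -0.1960, 0.6290, 0.7800, -0.1930]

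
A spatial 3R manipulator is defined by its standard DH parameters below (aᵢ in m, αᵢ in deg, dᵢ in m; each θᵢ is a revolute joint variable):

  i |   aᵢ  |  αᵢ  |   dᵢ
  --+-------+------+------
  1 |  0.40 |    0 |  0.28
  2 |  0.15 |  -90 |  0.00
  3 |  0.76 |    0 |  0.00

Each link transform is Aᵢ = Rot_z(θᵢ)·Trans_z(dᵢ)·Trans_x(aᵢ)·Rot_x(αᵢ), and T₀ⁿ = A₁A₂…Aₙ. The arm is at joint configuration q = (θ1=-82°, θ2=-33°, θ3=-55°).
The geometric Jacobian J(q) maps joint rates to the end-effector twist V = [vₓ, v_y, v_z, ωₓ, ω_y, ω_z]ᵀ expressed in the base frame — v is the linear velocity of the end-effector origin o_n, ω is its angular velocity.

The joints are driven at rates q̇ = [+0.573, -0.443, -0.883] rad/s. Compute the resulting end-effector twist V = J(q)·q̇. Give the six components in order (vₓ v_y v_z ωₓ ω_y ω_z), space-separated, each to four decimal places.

0.5283 0.4979 0.3849 -0.8003 0.3732 0.1300

o_n = [-0.1920, -0.9271, 0.9026]
J₁: ẑ×o_n = [0.9271, -0.1920, 0.0000], ω = ẑ
J2: z=[0.0000, 0.0000, 1.0000] o=[0.0557, -0.3961, 0.2800] → [0.5310, -0.2476, 0.0000, 0.0000, 0.0000, 1.0000]
J3: z=[0.9063, -0.4226, 0.0000] o=[-0.0077, -0.5321, 0.2800] → [-0.2631, -0.5642, -0.4359, 0.9063, -0.4226, 0.0000]
V = J·q̇ = [0.5283, 0.4979, 0.3849, -0.8003, 0.3732, 0.1300]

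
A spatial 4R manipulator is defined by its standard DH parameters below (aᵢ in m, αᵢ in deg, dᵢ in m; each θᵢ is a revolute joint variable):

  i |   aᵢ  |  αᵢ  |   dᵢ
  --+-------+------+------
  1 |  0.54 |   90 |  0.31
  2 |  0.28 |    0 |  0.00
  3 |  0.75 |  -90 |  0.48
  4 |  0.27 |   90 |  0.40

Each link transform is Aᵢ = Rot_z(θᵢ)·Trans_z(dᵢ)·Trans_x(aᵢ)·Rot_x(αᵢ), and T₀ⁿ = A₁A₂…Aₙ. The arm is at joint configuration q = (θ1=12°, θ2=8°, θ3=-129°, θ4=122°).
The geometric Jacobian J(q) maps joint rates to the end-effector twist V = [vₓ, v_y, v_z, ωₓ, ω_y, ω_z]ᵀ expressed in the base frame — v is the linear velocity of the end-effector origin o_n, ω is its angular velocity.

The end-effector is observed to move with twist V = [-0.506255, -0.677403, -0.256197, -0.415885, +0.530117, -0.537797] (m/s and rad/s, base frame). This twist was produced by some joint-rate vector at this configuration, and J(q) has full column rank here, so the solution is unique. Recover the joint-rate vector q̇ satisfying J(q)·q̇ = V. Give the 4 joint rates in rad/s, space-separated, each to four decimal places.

o_n = [0.8812, -0.0693, -0.3773]
J₁: ẑ×o_n = [0.0693, 0.8812, -0.0000], ω = ẑ
J2: z=[0.2079, -0.9781, 0.0000] o=[0.5282, 0.1123, 0.3100] → [0.6723, 0.1429, 0.3076, 0.2079, -0.9781, 0.0000]
J3: z=[0.2079, -0.9781, 0.0000] o=[0.7994, 0.1699, 0.3490] → [0.7104, 0.1510, 0.0303, 0.2079, -0.9781, 0.0000]
J4: z=[0.8384, 0.1782, -0.5150] o=[0.5214, -0.3799, -0.2939] → [0.1451, -0.1154, 0.1963, 0.8384, 0.1782, -0.5150]
q̇ = J⁺·V = [-0.7160, -0.6130, 0.0080, -0.3460]

-0.7160 -0.6130 0.0080 -0.3460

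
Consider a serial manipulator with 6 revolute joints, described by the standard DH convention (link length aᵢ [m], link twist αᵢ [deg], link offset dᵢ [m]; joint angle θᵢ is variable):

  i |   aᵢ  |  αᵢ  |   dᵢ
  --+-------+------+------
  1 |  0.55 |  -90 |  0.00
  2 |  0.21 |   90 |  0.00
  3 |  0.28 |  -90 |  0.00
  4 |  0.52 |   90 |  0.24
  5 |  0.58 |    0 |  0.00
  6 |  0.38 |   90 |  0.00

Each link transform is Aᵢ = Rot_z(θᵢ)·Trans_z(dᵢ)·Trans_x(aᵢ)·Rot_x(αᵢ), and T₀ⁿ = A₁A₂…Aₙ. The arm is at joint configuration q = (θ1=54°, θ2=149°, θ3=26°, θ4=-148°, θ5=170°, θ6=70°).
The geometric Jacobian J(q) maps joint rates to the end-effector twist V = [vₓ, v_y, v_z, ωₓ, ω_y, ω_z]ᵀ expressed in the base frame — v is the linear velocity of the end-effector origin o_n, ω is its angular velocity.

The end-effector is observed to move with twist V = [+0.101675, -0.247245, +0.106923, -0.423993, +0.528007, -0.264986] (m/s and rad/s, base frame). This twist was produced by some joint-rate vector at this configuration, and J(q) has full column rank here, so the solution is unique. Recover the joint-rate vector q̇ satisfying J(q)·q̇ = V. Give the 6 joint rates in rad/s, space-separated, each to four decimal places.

-0.3450 0.0180 -0.1440 0.6560 0.4390 -0.6360

o_n = [-0.2184, 0.0786, -0.2203]
J₁: ẑ×o_n = [-0.0786, -0.2184, 0.0000], ω = ẑ
J2: z=[-0.8090, 0.5878, 0.0000] o=[0.3233, 0.4450, 0.0000] → [-0.1295, -0.1782, 0.6148, -0.8090, 0.5878, 0.0000]
J3: z=[0.3027, 0.4167, -0.8572] o=[0.2175, 0.2993, -0.1082] → [-0.2359, 0.4075, 0.1148, 0.3027, 0.4167, -0.8572]
J4: z=[-0.5063, 0.8323, 0.2258] o=[-0.0086, 0.1970, -0.2378] → [0.0413, -0.0385, 0.2345, -0.5063, 0.8323, 0.2258]
J5: z=[0.1712, -0.1596, 0.9722] o=[0.3094, 0.6728, -0.2156] → [0.5784, -0.5123, -0.1859, 0.1712, -0.1596, 0.9722]
J6: z=[0.1712, -0.1596, 0.9722] o=[-0.2244, 0.4534, -0.1577] → [0.3743, 0.0166, -0.0632, 0.1712, -0.1596, 0.9722]
q̇ = J⁺·V = [-0.3450, 0.0180, -0.1440, 0.6560, 0.4390, -0.6360]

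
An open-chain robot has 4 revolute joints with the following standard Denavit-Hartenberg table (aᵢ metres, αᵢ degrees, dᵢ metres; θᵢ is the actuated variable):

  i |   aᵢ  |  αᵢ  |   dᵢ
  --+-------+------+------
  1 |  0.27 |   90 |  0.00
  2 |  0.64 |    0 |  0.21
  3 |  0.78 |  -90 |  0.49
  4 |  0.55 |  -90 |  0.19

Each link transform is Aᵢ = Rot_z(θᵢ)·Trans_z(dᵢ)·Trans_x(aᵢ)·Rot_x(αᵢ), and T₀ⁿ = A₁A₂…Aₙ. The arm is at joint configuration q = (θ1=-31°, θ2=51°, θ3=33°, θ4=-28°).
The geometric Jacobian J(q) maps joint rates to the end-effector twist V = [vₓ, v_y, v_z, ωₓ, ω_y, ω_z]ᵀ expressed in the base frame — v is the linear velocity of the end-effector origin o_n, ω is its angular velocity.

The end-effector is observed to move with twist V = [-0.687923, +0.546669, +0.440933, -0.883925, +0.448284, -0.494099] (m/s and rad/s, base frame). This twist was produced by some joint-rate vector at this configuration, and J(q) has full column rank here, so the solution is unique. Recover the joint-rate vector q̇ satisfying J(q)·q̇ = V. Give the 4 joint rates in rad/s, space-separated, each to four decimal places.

-0.5980 0.4710 -0.4000 0.9940

o_n = [0.0346, -1.1387, 1.7759]
J₁: ẑ×o_n = [1.1387, 0.0346, -0.0000], ω = ẑ
J2: z=[-0.5150, -0.8572, 0.0000] o=[0.2314, -0.1391, 0.0000] → [-1.5223, 0.9147, 0.3461, -0.5150, -0.8572, 0.0000]
J3: z=[-0.5150, -0.8572, 0.0000] o=[0.4685, -0.5265, 0.4974] → [-1.0959, 0.6585, -0.0567, -0.5150, -0.8572, 0.0000]
J4: z=[-0.8525, 0.5122, 0.1045] o=[0.2860, -0.9885, 1.2731] → [0.2732, 0.4024, 0.2568, -0.8525, 0.5122, 0.1045]
q̇ = J⁺·V = [-0.5980, 0.4710, -0.4000, 0.9940]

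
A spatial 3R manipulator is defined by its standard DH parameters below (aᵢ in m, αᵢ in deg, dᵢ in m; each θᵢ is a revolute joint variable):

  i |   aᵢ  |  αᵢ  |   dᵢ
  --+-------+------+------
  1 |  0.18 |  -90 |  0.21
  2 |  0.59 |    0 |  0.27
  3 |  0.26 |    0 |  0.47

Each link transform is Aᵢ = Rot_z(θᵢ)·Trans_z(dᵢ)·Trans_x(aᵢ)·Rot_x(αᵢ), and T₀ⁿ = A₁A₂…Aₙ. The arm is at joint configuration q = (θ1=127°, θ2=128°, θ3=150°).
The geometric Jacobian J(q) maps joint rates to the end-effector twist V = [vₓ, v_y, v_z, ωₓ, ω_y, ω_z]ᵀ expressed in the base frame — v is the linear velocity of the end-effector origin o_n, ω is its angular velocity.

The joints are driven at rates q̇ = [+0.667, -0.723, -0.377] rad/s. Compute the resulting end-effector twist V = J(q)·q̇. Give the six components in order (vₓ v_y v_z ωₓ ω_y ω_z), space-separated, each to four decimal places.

o_n = [-0.5025, -0.5628, 0.0025]
J₁: ẑ×o_n = [0.5628, -0.5025, 0.0000], ω = ẑ
J2: z=[-0.7986, -0.6018, 0.0000] o=[-0.1083, 0.1438, 0.2100] → [0.1249, -0.1657, 0.3271, -0.7986, -0.6018, 0.0000]
J3: z=[-0.7986, -0.6018, 0.0000] o=[-0.1054, -0.3088, -0.2549] → [-0.1549, 0.2056, -0.0362, -0.7986, -0.6018, 0.0000]
V = J·q̇ = [0.3435, -0.2929, -0.2228, 0.8785, 0.6620, 0.6670]

0.3435 -0.2929 -0.2228 0.8785 0.6620 0.6670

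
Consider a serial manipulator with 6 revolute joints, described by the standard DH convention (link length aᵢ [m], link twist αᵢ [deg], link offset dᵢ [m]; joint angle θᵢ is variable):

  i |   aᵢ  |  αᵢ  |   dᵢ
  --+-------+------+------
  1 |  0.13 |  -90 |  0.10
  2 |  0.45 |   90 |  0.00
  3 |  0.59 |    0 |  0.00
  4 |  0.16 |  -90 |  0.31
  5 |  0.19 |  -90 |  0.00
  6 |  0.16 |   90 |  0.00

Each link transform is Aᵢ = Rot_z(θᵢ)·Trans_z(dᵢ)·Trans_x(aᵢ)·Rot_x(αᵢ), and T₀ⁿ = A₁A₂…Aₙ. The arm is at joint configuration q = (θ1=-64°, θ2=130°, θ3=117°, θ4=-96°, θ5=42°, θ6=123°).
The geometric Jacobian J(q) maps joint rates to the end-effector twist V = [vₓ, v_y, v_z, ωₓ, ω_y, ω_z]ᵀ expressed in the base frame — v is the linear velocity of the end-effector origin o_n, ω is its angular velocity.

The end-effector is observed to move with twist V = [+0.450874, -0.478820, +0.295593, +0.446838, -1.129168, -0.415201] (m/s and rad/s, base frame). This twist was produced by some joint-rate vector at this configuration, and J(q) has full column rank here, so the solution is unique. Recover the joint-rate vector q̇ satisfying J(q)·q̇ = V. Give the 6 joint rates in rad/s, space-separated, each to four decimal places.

o_n = [0.4470, 0.1903, -0.4005]
J₁: ẑ×o_n = [-0.1903, 0.4470, 0.0000], ω = ẑ
J2: z=[0.8988, 0.4384, 0.0000] o=[0.0570, -0.1168, 0.1000] → [-0.2194, 0.4498, 0.1051, 0.8988, 0.4384, 0.0000]
J3: z=[0.3358, -0.6885, -0.6428] o=[-0.0698, 0.1431, -0.2447] → [0.1376, -0.2799, 0.3716, 0.3358, -0.6885, -0.6428]
J4: z=[0.3358, -0.6885, -0.6428] o=[0.4782, 0.2188, -0.0395] → [0.2302, 0.1413, -0.0311, 0.3358, -0.6885, -0.6428]
J5: z=[0.9401, 0.2022, 0.2745] o=[0.5917, 0.1168, -0.3532] → [-0.0297, 0.0047, 0.0984, 0.9401, 0.2022, 0.2745]
J6: z=[-0.2891, 0.0456, 0.9562] o=[0.5573, 0.3027, -0.3725] → [0.1062, -0.1137, 0.0375, -0.2891, 0.0456, 0.9562]
q̇ = J⁺·V = [-0.1080, -0.5630, 0.7950, 0.7060, 0.6330, 0.5060]

-0.1080 -0.5630 0.7950 0.7060 0.6330 0.5060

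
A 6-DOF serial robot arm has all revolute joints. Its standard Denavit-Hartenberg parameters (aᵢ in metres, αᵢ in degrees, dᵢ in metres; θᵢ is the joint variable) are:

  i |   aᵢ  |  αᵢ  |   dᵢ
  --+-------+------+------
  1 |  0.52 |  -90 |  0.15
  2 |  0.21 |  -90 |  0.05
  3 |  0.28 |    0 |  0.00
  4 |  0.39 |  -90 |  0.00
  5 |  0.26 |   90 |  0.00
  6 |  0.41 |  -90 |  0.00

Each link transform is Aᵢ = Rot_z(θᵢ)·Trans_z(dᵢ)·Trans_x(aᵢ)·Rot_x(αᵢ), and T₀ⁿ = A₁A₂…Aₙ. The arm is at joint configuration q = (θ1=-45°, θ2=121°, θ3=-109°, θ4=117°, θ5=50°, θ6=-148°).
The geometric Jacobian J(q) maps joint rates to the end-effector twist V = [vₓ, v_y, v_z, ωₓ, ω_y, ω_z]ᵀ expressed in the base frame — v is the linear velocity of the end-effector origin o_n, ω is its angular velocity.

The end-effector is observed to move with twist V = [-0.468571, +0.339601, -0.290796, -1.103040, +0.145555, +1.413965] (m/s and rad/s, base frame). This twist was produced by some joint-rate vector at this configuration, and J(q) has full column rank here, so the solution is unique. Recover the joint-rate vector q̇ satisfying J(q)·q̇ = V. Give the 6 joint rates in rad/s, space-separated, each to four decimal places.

0.8860 -0.0870 0.3630 0.5950 0.5840 0.1100

o_n = [0.4942, 0.1895, -0.2264]
J₁: ẑ×o_n = [-0.1895, 0.4942, 0.0000], ω = ẑ
J2: z=[0.7071, 0.7071, 0.0000] o=[0.3677, -0.3677, 0.1500] → [-0.2661, 0.2661, 0.3045, 0.7071, 0.7071, 0.0000]
J3: z=[-0.6061, 0.6061, 0.5150] o=[0.3266, -0.2559, -0.0300] → [-0.3484, -0.0327, -0.3716, -0.6061, 0.6061, 0.5150]
J4: z=[-0.6061, 0.6061, 0.5150] o=[0.5470, -0.1019, 0.0481] → [-0.3164, -0.1936, -0.1446, -0.6061, 0.6061, 0.5150]
J5: z=[-0.6495, -0.7509, 0.1193] o=[0.3679, 0.0004, -0.2829] → [-0.0650, 0.0518, -0.0280, -0.6495, -0.7509, 0.1193]
J6: z=[-0.7413, 0.5905, -0.3192] o=[0.4119, -0.0765, -0.5273] → [0.2626, 0.1968, -0.2457, -0.7413, 0.5905, -0.3192]
q̇ = J⁺·V = [0.8860, -0.0870, 0.3630, 0.5950, 0.5840, 0.1100]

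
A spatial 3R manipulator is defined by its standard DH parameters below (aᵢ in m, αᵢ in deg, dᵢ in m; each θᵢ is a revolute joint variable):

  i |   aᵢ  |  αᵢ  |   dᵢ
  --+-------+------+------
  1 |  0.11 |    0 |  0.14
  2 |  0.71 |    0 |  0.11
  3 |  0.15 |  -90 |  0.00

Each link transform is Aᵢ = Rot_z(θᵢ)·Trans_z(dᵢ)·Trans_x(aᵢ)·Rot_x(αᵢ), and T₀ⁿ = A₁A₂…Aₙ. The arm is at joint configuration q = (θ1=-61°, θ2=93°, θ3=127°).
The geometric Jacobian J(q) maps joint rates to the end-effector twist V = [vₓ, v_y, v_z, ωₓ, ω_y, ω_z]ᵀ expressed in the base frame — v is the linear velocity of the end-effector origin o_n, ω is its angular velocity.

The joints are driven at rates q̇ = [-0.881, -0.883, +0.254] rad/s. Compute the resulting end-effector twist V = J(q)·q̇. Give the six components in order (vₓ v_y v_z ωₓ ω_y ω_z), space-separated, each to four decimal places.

o_n = [0.5154, 0.3338, 0.2500]
J₁: ẑ×o_n = [-0.3338, 0.5154, 0.0000], ω = ẑ
J2: z=[0.0000, 0.0000, 1.0000] o=[0.0533, -0.0962, 0.1400] → [-0.4300, 0.4621, 0.0000, 0.0000, 0.0000, 1.0000]
J3: z=[0.0000, 0.0000, 1.0000] o=[0.6554, 0.2800, 0.2500] → [-0.0538, -0.1400, 0.0000, 0.0000, 0.0000, 1.0000]
V = J·q̇ = [0.6601, -0.8977, 0.0000, 0.0000, 0.0000, -1.5100]

0.6601 -0.8977 0.0000 0.0000 0.0000 -1.5100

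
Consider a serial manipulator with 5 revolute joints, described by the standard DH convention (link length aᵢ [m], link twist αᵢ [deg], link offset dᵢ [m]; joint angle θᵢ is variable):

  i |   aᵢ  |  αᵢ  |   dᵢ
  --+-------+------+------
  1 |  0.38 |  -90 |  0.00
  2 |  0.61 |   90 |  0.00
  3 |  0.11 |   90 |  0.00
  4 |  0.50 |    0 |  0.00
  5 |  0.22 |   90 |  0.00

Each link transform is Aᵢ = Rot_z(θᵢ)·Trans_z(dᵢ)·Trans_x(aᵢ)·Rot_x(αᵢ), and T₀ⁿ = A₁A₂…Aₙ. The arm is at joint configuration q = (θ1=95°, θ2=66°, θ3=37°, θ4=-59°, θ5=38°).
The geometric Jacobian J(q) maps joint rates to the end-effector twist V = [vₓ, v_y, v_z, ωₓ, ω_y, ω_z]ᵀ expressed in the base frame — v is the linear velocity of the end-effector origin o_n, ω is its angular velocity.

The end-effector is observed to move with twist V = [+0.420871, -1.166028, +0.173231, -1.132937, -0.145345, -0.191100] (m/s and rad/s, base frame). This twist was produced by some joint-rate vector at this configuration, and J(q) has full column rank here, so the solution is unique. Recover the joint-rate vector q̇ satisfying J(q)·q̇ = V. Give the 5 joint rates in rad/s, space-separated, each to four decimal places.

-0.4150 0.8450 0.0490 -0.6860 0.3150

o_n = [-0.3740, 0.3193, -1.1816]
J₁: ẑ×o_n = [-0.3193, -0.3740, 0.0000], ω = ẑ
J2: z=[-0.9962, -0.0872, 0.0000] o=[-0.0331, 0.3786, 0.0000] → [0.1030, -1.1771, 0.0293, -0.9962, -0.0872, 0.0000]
J3: z=[-0.0796, 0.9101, 0.4067] o=[-0.0547, 0.6257, -0.5573] → [-0.4436, -0.1796, 0.3150, -0.0796, 0.9101, 0.4067]
J4: z=[0.7743, 0.3135, -0.5498] o=[-0.1238, 0.6555, -0.6375] → [-0.3554, 0.5589, -0.1819, 0.7743, 0.3135, -0.5498]
J5: z=[0.7743, 0.3135, -0.5498] o=[-0.2514, 0.3353, -0.9997] → [-0.0659, 0.2083, 0.0260, 0.7743, 0.3135, -0.5498]
q̇ = J⁺·V = [-0.4150, 0.8450, 0.0490, -0.6860, 0.3150]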